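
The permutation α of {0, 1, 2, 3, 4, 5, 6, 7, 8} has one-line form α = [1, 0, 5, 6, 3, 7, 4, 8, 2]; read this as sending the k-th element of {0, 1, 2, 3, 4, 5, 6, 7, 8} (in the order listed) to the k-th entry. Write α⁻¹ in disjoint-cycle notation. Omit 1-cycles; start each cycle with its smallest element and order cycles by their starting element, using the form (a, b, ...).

(0, 1)(2, 8, 7, 5)(3, 4, 6)

The cycle decomposition of α is (0, 1)(2, 5, 7, 8)(3, 6, 4).
Reversing each cycle (and rotating so the smallest element leads) gives α⁻¹ = (0, 1)(2, 8, 7, 5)(3, 4, 6).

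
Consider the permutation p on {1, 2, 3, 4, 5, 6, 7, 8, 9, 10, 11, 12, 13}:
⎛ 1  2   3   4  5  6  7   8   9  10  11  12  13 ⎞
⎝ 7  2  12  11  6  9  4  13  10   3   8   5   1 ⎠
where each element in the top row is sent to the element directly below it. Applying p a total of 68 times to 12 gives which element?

Tracing 12 → 5 → … returns to 12 after 6 steps, so 12 lies in a 6-cycle (3 12 5 6 9 10).
Since the cycle has length 6, p^68 acts on it the same as p^2 (68 mod 6 = 2).
Stepping 2 places around the cycle: 12 → 5 → 6.

6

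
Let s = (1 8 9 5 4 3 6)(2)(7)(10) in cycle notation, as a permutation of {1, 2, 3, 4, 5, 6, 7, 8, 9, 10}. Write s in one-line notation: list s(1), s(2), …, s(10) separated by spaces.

Image by image: 1↦8, 2↦2, 3↦6, 4↦3, 5↦4, 6↦1, 7↦7, 8↦9, 9↦5, 10↦10.
So the one-line form is 8 2 6 3 4 1 7 9 5 10.

8 2 6 3 4 1 7 9 5 10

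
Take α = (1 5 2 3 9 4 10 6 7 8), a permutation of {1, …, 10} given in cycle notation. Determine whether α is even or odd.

odd

The cycle lengths are 10.
A cycle of length ℓ contributes ℓ−1 transpositions, so α is a product of 9 transpositions — odd.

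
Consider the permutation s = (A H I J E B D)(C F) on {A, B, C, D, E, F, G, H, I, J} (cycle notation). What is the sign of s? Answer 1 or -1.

-1

The cycle lengths are 7, 2, 1.
A cycle of length ℓ contributes ℓ−1 transpositions, so s is a product of 6 + 1 = 7 transpositions — odd.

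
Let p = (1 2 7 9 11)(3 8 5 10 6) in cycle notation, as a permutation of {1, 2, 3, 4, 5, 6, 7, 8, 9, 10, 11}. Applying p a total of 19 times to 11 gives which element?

11 lies in the 5-cycle (1 2 7 9 11).
Powers repeat with period 5 on this cycle, and 19 mod 5 = 4, so p^19(11) = p^4(11).
Advancing 4 steps from 11: 11 → 1 → 2 → 7 → 9.

9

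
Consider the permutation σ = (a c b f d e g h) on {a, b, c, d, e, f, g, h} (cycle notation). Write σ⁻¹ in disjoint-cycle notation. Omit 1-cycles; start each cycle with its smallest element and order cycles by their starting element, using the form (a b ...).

(a h g e d f b c)

If σ sends a → b within a cycle, σ⁻¹ sends b → a; equivalently, reverse each cycle.
Reversing each cycle of σ and rotating so the smallest element leads gives (a h g e d f b c).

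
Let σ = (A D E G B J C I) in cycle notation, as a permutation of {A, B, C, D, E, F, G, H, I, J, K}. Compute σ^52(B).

A

B lies in the 8-cycle (A D E G B J C I).
Powers repeat with period 8 on this cycle, and 52 mod 8 = 4, so σ^52(B) = σ^4(B).
Stepping 4 places around the cycle: B → J → C → I → A.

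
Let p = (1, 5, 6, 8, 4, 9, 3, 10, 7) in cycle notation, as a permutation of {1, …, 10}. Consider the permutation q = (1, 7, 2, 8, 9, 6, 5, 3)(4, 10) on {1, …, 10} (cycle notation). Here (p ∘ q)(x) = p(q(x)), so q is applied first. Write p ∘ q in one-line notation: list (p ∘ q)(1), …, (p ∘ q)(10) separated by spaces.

1 4 5 7 10 6 2 3 8 9

(p ∘ q)(x) = p(q(x)). Computing each image: p(q(1)) = p(7) = 1, p(q(2)) = p(8) = 4, p(q(3)) = p(1) = 5, p(q(4)) = p(10) = 7, p(q(5)) = p(3) = 10, p(q(6)) = p(5) = 6, p(q(7)) = p(2) = 2, p(q(8)) = p(9) = 3, p(q(9)) = p(6) = 8, p(q(10)) = p(4) = 9.
Hence p ∘ q = [1 4 5 7 10 6 2 3 8 9].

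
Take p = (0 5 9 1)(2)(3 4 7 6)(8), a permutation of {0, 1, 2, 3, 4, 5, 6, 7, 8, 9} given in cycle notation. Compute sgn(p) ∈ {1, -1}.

1

The cycle lengths are 4, 4, 1, 1.
A cycle of length ℓ contributes ℓ−1 transpositions, so p is a product of 3 + 3 = 6 transpositions — even.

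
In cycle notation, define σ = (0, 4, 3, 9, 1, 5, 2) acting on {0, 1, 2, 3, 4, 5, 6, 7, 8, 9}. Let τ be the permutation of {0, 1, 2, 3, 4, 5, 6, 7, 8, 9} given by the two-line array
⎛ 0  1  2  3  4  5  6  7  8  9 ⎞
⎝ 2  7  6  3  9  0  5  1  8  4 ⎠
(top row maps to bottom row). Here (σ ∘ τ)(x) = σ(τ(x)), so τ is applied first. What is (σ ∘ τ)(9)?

(σ ∘ τ)(9) = σ(τ(9)). τ(9) = 4, then σ(4) = 3. So (σ ∘ τ)(9) = 3.

3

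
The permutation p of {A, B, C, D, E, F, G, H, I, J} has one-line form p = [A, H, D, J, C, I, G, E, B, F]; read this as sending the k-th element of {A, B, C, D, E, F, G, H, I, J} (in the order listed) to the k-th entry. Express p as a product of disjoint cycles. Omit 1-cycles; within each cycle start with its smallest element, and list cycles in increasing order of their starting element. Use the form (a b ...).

(B H E C D J F I)

Iterating p from B gives B → H → E → C → D → J → F → I → B; that is the 8-cycle (B H E C D J F I).
Continuing from each remaining unvisited element yields (B H E C D J F I).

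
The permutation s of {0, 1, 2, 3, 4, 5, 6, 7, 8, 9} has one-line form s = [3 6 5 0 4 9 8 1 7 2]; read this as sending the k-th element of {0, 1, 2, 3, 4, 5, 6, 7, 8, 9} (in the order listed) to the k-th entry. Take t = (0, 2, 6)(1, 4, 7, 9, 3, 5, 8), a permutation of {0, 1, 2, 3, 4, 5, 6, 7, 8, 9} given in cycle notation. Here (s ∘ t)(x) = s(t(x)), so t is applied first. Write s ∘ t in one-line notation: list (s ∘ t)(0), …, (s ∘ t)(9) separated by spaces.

Chase each element through t then s: 0 → 2 → 5; 1 → 4 → 4; 2 → 6 → 8; 3 → 5 → 9; 4 → 7 → 1; 5 → 8 → 7; 6 → 0 → 3; 7 → 9 → 2; 8 → 1 → 6; 9 → 3 → 0.
So s ∘ t in one-line form is 5 4 8 9 1 7 3 2 6 0.

5 4 8 9 1 7 3 2 6 0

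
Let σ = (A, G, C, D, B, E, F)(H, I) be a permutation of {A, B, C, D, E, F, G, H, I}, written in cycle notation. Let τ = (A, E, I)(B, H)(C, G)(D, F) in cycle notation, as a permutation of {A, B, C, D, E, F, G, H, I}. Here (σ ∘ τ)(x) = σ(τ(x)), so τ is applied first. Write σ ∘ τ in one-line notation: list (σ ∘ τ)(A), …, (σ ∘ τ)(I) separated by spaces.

F I C A H B D E G

(σ ∘ τ)(x) = σ(τ(x)). Computing each image: σ(τ(A)) = σ(E) = F, σ(τ(B)) = σ(H) = I, σ(τ(C)) = σ(G) = C, σ(τ(D)) = σ(F) = A, σ(τ(E)) = σ(I) = H, σ(τ(F)) = σ(D) = B, σ(τ(G)) = σ(C) = D, σ(τ(H)) = σ(B) = E, σ(τ(I)) = σ(A) = G.
Hence σ ∘ τ = [F I C A H B D E G].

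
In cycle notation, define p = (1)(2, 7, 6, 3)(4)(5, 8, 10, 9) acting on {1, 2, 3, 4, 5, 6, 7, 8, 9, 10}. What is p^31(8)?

5

8 lies in the 4-cycle (5, 8, 10, 9).
Powers repeat with period 4 on this cycle, and 31 mod 4 = 3, so p^31(8) = p^3(8).
Stepping 3 places around the cycle: 8 → 10 → 9 → 5.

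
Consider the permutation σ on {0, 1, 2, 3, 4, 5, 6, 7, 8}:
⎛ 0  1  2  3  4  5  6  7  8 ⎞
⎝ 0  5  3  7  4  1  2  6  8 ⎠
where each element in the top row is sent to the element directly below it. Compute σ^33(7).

Tracing 7 → 6 → … returns to 7 after 4 steps, so 7 lies in a 4-cycle (2 3 7 6).
On a 4-cycle, σ^4 is the identity, so σ^33 = σ^1 there (33 ≡ 1 mod 4).
Stepping 1 place around the cycle: 7 → 6.

6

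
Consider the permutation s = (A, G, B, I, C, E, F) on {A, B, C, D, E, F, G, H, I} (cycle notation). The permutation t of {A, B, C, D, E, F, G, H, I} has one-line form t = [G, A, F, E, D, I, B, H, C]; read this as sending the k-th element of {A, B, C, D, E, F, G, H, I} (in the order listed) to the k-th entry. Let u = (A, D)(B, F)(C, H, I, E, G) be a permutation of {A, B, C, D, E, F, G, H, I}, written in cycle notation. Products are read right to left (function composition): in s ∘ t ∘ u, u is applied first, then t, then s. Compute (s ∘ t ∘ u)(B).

C

Chase B: u(B) = F; t(F) = I; s(I) = C. Hence (s ∘ t ∘ u)(B) = C.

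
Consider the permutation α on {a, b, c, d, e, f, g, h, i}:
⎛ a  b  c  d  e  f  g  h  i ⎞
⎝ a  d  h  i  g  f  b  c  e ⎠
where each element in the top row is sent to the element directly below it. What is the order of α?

10

Decomposing into disjoint cycles gives cycle lengths 5, 2, 1, 1.
Since disjoint cycles commute, ord(α) = lcm(5, 2) = 10.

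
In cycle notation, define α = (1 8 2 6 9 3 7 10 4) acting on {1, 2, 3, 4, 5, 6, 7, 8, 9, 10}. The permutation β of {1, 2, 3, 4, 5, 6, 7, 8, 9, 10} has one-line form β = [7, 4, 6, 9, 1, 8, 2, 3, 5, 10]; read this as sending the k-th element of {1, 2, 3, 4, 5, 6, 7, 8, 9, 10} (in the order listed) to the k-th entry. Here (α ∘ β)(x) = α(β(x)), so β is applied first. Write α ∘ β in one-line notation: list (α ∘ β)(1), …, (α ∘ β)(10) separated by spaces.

(α ∘ β)(x) = α(β(x)). Computing each image: α(β(1)) = α(7) = 10, α(β(2)) = α(4) = 1, α(β(3)) = α(6) = 9, α(β(4)) = α(9) = 3, α(β(5)) = α(1) = 8, α(β(6)) = α(8) = 2, α(β(7)) = α(2) = 6, α(β(8)) = α(3) = 7, α(β(9)) = α(5) = 5, α(β(10)) = α(10) = 4.
Hence α ∘ β = [10 1 9 3 8 2 6 7 5 4].

10 1 9 3 8 2 6 7 5 4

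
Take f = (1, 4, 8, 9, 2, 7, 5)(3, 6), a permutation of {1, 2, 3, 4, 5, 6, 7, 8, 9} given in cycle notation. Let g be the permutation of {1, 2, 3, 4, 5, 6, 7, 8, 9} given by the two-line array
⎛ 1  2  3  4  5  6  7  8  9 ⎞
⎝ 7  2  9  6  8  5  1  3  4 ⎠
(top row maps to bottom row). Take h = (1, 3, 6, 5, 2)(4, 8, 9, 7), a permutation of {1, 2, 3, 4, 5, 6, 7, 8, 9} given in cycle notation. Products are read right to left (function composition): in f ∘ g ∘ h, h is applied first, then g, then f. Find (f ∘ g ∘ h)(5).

Apply the permutations in order: h(5) = 2, then g(2) = 2, then f(2) = 7. So (f ∘ g ∘ h)(5) = 7.

7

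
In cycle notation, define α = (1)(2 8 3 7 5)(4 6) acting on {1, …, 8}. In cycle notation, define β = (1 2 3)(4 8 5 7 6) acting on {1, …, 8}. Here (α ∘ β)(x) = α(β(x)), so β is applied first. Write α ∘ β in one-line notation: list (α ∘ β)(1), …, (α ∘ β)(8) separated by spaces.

(α ∘ β)(x) = α(β(x)). Computing each image: α(β(1)) = α(2) = 8, α(β(2)) = α(3) = 7, α(β(3)) = α(1) = 1, α(β(4)) = α(8) = 3, α(β(5)) = α(7) = 5, α(β(6)) = α(4) = 6, α(β(7)) = α(6) = 4, α(β(8)) = α(5) = 2.
Hence α ∘ β = [8 7 1 3 5 6 4 2].

8 7 1 3 5 6 4 2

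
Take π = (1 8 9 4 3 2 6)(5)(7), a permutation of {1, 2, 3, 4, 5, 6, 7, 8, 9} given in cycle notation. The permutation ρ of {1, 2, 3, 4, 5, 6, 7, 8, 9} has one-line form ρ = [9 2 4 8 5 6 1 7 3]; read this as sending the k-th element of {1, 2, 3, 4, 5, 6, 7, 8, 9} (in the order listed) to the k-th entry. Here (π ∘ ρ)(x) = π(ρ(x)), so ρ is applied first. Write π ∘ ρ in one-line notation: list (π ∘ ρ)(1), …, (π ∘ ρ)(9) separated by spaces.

Chase each element through ρ then π: 1 → 9 → 4; 2 → 2 → 6; 3 → 4 → 3; 4 → 8 → 9; 5 → 5 → 5; 6 → 6 → 1; 7 → 1 → 8; 8 → 7 → 7; 9 → 3 → 2.
Collecting the images, π ∘ ρ = [4 6 3 9 5 1 8 7 2].

4 6 3 9 5 1 8 7 2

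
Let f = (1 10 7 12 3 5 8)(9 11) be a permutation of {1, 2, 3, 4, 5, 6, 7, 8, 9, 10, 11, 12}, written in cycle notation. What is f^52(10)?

3

10 lies in the 7-cycle (1 10 7 12 3 5 8).
Powers repeat with period 7 on this cycle, and 52 mod 7 = 3, so f^52(10) = f^3(10).
Stepping 3 places around the cycle: 10 → 7 → 12 → 3.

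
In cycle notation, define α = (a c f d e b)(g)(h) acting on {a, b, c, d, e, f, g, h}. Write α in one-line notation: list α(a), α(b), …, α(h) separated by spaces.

c a f e b d g h

Image by image: a↦c, b↦a, c↦f, d↦e, e↦b, f↦d, g↦g, h↦h.
Listing these in domain order gives c a f e b d g h.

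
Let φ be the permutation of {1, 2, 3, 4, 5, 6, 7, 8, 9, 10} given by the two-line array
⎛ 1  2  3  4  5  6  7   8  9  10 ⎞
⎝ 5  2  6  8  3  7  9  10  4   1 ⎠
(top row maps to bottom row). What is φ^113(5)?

Tracing 5 → 3 → … returns to 5 after 9 steps, so 5 lies in a 9-cycle (1 5 3 6 7 9 4 8 10).
Powers repeat with period 9 on this cycle, and 113 mod 9 = 5, so φ^113(5) = φ^5(5).
Stepping 5 places around the cycle: 5 → 3 → 6 → 7 → 9 → 4.

4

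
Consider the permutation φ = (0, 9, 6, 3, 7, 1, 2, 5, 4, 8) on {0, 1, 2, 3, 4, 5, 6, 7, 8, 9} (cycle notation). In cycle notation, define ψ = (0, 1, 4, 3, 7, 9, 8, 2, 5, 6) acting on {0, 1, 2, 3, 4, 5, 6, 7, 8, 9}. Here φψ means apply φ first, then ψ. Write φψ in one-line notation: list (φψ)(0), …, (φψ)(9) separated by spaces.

Chase each element through φ then ψ: 0 → 9 → 8; 1 → 2 → 5; 2 → 5 → 6; 3 → 7 → 9; 4 → 8 → 2; 5 → 4 → 3; 6 → 3 → 7; 7 → 1 → 4; 8 → 0 → 1; 9 → 6 → 0.
So φψ in one-line form is 8 5 6 9 2 3 7 4 1 0.

8 5 6 9 2 3 7 4 1 0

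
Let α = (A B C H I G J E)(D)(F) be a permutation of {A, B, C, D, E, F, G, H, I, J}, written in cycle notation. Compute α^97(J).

J lies in the 8-cycle (A B C H I G J E).
Powers repeat with period 8 on this cycle, and 97 mod 8 = 1, so α^97(J) = α^1(J).
Stepping 1 place around the cycle: J → E.

E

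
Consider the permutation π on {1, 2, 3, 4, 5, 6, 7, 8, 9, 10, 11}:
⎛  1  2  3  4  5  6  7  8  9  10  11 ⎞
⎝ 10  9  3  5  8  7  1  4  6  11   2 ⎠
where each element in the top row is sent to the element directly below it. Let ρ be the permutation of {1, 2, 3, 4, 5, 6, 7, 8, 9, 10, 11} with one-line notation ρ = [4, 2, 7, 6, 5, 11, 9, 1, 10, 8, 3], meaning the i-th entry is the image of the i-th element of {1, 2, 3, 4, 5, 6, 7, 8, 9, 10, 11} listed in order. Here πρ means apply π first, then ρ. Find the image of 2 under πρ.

(πρ)(2) = ρ(π(2)). π(2) = 9, then ρ(9) = 10. So (πρ)(2) = 10.

10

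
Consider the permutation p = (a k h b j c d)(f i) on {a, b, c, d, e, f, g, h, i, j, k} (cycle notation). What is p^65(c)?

a

c lies in the 7-cycle (a k h b j c d).
On a 7-cycle, p^7 is the identity, so p^65 = p^2 there (65 ≡ 2 mod 7).
Stepping 2 places around the cycle: c → d → a.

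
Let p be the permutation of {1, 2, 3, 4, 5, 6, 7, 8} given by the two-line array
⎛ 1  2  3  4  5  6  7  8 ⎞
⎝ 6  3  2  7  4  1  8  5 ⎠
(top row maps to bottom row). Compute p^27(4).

Tracing 4 → 7 → … returns to 4 after 4 steps, so 4 lies in a 4-cycle (4 7 8 5).
On a 4-cycle, p^4 is the identity, so p^27 = p^3 there (27 ≡ 3 mod 4).
Advancing 3 steps from 4: 4 → 7 → 8 → 5.

5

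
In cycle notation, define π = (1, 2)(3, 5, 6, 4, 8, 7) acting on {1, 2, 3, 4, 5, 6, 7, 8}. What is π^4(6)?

3

6 lies in the 6-cycle (3, 5, 6, 4, 8, 7).
Advancing 4 steps from 6: 6 → 4 → 8 → 7 → 3.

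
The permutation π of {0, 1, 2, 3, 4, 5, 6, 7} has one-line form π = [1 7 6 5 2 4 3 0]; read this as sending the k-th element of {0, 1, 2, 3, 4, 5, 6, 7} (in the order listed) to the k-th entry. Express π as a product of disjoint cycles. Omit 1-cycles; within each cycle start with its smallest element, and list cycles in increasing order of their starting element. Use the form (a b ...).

From 0: 0 → 1 → 7 → 0, closing the cycle (0 1 7).
Continuing from each remaining unvisited element yields (0 1 7)(2 6 3 5 4).

(0 1 7)(2 6 3 5 4)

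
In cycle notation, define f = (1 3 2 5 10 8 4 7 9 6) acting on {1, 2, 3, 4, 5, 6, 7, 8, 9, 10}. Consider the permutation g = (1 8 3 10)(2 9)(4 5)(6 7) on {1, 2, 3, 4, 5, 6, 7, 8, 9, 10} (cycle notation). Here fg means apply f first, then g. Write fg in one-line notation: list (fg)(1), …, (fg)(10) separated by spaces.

(fg)(x) = g(f(x)). Computing each image: g(f(1)) = g(3) = 10, g(f(2)) = g(5) = 4, g(f(3)) = g(2) = 9, g(f(4)) = g(7) = 6, g(f(5)) = g(10) = 1, g(f(6)) = g(1) = 8, g(f(7)) = g(9) = 2, g(f(8)) = g(4) = 5, g(f(9)) = g(6) = 7, g(f(10)) = g(8) = 3.
Hence fg = [10 4 9 6 1 8 2 5 7 3].

10 4 9 6 1 8 2 5 7 3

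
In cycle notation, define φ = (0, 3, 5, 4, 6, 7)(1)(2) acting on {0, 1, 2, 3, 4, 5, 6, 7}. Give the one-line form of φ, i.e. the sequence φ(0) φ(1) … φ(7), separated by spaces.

3 1 2 5 6 4 7 0

Each element maps to the next entry in its cycle (wrapping to the front): 0↦3, 1↦1, 2↦2, 3↦5, 4↦6, 5↦4, 6↦7, 7↦0.
So the one-line form is 3 1 2 5 6 4 7 0.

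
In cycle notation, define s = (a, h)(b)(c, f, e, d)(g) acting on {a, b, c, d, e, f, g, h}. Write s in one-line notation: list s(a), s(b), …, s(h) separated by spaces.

h b f c d e g a

Reading each image from the cycles: a↦h, b↦b, c↦f, d↦c, e↦d, f↦e, g↦g, h↦a.
So the one-line form is h b f c d e g a.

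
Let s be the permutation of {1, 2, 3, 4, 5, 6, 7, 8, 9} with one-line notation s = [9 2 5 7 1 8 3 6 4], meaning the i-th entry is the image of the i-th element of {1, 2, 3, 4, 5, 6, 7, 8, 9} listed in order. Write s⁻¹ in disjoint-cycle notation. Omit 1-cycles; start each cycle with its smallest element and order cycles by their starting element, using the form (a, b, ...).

(1, 5, 3, 7, 4, 9)(6, 8)

First write s in disjoint cycles: (1, 9, 4, 7, 3, 5)(6, 8).
Reversing each cycle (and rotating so the smallest element leads) gives s⁻¹ = (1, 5, 3, 7, 4, 9)(6, 8).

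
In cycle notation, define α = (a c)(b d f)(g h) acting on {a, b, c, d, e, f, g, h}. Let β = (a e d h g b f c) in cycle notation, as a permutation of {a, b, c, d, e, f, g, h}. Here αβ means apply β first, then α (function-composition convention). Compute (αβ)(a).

e

β(a) = e, then α(e) = e; composing gives (αβ)(a) = e.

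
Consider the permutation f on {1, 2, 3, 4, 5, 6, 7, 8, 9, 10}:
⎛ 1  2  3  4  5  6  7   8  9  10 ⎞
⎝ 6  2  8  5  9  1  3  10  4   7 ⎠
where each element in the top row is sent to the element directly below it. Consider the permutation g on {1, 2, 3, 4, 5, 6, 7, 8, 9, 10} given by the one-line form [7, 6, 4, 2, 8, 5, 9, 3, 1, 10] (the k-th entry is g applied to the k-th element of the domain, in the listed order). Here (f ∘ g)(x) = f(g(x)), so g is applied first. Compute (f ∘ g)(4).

2

First apply g: g(4) = 2, then f(2) = 2. Thus (f ∘ g)(4) = 2.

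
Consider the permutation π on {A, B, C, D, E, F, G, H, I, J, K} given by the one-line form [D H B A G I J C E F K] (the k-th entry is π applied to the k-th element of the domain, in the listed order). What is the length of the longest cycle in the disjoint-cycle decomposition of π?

Decomposing into disjoint cycles gives (A D)(B H C)(E G J F I); the longest has length 5.

5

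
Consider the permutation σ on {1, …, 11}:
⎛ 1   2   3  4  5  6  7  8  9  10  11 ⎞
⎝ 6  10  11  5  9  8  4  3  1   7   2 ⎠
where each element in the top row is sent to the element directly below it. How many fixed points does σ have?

0

No element satisfies σ(x) = x, so there are 0 fixed points.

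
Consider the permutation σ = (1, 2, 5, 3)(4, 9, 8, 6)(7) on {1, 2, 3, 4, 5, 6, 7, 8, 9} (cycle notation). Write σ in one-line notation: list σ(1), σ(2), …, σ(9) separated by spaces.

2 5 1 9 3 4 7 6 8

Reading each image from the cycles: 1→2, 2→5, 3→1, 4→9, 5→3, 6→4, 7→7, 8→6, 9→8.
So the one-line form is 2 5 1 9 3 4 7 6 8.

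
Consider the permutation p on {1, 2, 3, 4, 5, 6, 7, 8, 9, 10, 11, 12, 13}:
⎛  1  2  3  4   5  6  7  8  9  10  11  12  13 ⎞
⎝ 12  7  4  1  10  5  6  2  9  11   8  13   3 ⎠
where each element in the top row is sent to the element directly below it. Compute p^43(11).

8

Tracing 11 → 8 → … returns to 11 after 7 steps, so 11 lies in a 7-cycle (2, 7, 6, 5, 10, 11, 8).
Powers repeat with period 7 on this cycle, and 43 mod 7 = 1, so p^43(11) = p^1(11).
Advancing 1 step from 11: 11 → 8.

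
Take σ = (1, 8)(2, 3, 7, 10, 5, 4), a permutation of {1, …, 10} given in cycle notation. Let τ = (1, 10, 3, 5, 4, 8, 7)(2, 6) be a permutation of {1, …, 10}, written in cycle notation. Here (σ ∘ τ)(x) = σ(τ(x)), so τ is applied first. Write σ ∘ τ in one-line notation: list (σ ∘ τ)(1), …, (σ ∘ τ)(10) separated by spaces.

5 6 4 1 2 3 8 10 9 7

For each element, apply τ then σ: 1 → 10 → 5; 2 → 6 → 6; 3 → 5 → 4; 4 → 8 → 1; 5 → 4 → 2; 6 → 2 → 3; 7 → 1 → 8; 8 → 7 → 10; 9 → 9 → 9; 10 → 3 → 7.
So σ ∘ τ in one-line form is 5 6 4 1 2 3 8 10 9 7.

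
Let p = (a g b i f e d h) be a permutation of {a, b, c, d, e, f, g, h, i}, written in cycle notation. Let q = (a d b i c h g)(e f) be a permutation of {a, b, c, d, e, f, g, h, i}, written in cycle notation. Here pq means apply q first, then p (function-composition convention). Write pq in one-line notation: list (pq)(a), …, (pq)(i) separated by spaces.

h f a i e d g b c

For each element, apply q then p: a → d → h; b → i → f; c → h → a; d → b → i; e → f → e; f → e → d; g → a → g; h → g → b; i → c → c.
Collecting the images, pq = [h f a i e d g b c].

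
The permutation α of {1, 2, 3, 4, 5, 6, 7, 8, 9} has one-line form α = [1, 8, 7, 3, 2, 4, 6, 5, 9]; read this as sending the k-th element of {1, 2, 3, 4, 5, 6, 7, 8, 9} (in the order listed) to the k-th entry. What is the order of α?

Writing α as disjoint cycles, the cycle lengths are 4, 3, 1, 1.
The order is lcm(4, 3) = 12.

12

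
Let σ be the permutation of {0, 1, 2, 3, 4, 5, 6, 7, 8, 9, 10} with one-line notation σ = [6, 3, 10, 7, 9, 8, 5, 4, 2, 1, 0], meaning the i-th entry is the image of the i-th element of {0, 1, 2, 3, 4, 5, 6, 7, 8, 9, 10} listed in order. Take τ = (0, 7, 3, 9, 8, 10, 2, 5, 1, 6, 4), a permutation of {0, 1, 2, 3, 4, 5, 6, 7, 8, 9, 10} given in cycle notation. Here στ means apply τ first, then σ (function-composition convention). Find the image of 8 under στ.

0

(στ)(8) = σ(τ(8)). τ(8) = 10, then σ(10) = 0. So (στ)(8) = 0.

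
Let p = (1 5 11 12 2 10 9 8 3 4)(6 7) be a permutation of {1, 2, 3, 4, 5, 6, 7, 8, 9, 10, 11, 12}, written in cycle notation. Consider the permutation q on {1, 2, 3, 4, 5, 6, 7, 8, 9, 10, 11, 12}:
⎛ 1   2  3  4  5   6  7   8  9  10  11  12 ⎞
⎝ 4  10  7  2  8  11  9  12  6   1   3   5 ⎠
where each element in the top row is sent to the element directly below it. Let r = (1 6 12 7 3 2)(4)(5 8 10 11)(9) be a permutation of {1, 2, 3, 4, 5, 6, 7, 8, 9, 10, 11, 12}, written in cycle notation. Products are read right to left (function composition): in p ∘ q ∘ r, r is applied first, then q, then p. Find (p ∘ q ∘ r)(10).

Apply the permutations in order: r(10) = 11, then q(11) = 3, then p(3) = 4. So (p ∘ q ∘ r)(10) = 4.

4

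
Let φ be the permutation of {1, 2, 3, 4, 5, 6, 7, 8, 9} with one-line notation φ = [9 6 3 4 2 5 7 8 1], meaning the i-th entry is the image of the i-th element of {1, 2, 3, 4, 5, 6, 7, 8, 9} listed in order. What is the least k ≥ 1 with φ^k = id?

The disjoint-cycle form of φ has cycle lengths 3, 2, 1, 1, 1, 1.
The order is lcm(3, 2) = 6.

6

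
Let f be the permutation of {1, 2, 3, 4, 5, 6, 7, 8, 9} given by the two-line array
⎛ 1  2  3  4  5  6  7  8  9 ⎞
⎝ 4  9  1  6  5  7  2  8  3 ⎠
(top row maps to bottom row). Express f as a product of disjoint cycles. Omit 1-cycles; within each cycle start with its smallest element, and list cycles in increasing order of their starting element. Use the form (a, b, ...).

From 1: 1 → 4 → 6 → 7 → 2 → 9 → 3 → 1, closing the cycle (1, 4, 6, 7, 2, 9, 3).
Repeating from the next unused element and collecting all non-trivial cycles gives (1, 4, 6, 7, 2, 9, 3).

(1, 4, 6, 7, 2, 9, 3)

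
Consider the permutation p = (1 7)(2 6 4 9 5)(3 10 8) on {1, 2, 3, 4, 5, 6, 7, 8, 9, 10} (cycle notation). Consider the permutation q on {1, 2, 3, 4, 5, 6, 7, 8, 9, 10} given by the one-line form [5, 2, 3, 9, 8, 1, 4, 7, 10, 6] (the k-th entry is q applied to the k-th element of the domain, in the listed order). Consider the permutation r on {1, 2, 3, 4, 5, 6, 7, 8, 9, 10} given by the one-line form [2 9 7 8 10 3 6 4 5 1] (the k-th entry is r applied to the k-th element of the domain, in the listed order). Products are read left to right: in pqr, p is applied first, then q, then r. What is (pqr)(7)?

Apply the permutations in order: p(7) = 1, then q(1) = 5, then r(5) = 10. So (pqr)(7) = 10.

10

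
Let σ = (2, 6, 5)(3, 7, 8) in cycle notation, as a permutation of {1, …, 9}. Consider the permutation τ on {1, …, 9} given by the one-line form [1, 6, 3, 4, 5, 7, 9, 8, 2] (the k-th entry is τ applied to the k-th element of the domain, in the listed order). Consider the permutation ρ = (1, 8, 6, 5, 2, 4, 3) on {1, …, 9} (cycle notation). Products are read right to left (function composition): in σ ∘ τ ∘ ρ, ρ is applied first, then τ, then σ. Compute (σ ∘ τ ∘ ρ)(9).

Chase 9: ρ(9) = 9; τ(9) = 2; σ(2) = 6. Hence (σ ∘ τ ∘ ρ)(9) = 6.

6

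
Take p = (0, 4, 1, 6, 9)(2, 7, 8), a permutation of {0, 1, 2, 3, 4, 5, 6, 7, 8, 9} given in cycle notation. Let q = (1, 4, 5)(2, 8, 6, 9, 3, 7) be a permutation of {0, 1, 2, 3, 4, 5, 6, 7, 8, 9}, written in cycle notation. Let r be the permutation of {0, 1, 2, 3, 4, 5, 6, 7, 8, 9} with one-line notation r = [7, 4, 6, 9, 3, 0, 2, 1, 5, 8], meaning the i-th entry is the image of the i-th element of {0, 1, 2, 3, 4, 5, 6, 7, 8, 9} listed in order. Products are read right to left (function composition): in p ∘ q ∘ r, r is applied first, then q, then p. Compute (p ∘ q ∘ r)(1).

Chase 1: r(1) = 4; q(4) = 5; p(5) = 5. Hence (p ∘ q ∘ r)(1) = 5.

5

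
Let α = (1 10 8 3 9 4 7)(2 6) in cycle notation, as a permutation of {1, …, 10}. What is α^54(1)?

1 lies in the 7-cycle (1 10 8 3 9 4 7).
Powers repeat with period 7 on this cycle, and 54 mod 7 = 5, so α^54(1) = α^5(1).
Stepping 5 places around the cycle: 1 → 10 → 8 → 3 → 9 → 4.

4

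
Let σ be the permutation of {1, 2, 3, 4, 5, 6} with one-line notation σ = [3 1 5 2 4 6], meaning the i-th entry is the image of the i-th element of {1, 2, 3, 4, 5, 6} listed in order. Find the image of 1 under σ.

1 is element number 1 of the domain, and entry number 1 of the one-line form is 3, so σ(1) = 3.

3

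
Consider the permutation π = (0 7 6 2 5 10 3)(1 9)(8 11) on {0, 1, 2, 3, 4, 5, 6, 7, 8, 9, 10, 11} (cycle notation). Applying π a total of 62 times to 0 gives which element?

0 lies in the 7-cycle (0 7 6 2 5 10 3).
On a 7-cycle, π^7 is the identity, so π^62 = π^6 there (62 ≡ 6 mod 7).
Stepping 6 places around the cycle: 0 → 7 → 6 → 2 → 5 → 10 → 3.

3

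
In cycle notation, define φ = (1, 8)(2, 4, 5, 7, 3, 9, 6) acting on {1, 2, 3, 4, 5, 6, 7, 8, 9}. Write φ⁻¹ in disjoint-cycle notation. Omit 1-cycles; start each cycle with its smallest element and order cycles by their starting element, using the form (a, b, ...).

If φ sends a → b within a cycle, φ⁻¹ sends b → a; equivalently, reverse each cycle.
After reversing and putting each cycle's least element first, φ⁻¹ = (1, 8)(2, 6, 9, 3, 7, 5, 4).

(1, 8)(2, 6, 9, 3, 7, 5, 4)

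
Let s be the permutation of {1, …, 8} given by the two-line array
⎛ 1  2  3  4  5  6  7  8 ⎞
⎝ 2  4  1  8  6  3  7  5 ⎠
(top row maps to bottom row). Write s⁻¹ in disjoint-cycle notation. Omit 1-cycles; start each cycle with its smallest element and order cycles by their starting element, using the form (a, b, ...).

(1, 3, 6, 5, 8, 4, 2)

The cycle decomposition of s is (1, 2, 4, 8, 5, 6, 3).
Reversing each cycle (and rotating so the smallest element leads) gives s⁻¹ = (1, 3, 6, 5, 8, 4, 2).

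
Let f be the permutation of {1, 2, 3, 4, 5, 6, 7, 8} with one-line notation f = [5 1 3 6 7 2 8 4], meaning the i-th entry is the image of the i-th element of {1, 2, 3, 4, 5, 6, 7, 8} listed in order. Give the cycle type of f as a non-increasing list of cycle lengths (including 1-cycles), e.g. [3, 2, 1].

[7, 1]

The disjoint cycles are (1, 5, 7, 8, 4, 6, 2)(3), with lengths 7, 1 in non-increasing order.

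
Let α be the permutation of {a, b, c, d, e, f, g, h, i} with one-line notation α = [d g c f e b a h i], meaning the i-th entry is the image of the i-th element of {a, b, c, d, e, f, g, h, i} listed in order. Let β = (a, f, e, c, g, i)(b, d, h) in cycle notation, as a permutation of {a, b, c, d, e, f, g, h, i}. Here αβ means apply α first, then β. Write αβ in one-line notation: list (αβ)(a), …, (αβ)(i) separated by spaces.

h i g e c d f b a

Chase each element through α then β: a → d → h; b → g → i; c → c → g; d → f → e; e → e → c; f → b → d; g → a → f; h → h → b; i → i → a.
So αβ in one-line form is h i g e c d f b a.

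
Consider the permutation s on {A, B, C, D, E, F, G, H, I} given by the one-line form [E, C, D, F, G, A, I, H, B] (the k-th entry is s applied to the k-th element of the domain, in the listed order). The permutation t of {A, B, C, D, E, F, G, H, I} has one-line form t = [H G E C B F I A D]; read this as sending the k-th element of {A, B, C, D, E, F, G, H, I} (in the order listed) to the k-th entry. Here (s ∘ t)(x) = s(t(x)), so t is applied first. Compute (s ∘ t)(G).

B

(s ∘ t)(G) = s(t(G)). t(G) = I, then s(I) = B. So (s ∘ t)(G) = B.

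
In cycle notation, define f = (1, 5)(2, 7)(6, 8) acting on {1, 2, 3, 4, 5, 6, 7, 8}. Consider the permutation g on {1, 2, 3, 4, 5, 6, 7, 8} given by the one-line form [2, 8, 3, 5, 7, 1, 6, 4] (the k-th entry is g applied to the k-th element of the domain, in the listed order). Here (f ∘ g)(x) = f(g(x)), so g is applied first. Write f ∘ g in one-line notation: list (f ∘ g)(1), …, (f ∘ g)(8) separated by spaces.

For each element, apply g then f: 1 → 2 → 7; 2 → 8 → 6; 3 → 3 → 3; 4 → 5 → 1; 5 → 7 → 2; 6 → 1 → 5; 7 → 6 → 8; 8 → 4 → 4.
Collecting the images, f ∘ g = [7 6 3 1 2 5 8 4].

7 6 3 1 2 5 8 4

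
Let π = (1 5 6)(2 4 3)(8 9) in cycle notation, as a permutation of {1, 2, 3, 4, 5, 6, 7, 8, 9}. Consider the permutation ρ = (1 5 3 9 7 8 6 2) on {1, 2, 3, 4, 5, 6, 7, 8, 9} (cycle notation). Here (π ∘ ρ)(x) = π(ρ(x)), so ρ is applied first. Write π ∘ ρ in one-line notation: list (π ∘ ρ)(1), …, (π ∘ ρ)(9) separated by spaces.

6 5 8 3 2 4 9 1 7

For each element, apply ρ then π: 1 → 5 → 6; 2 → 1 → 5; 3 → 9 → 8; 4 → 4 → 3; 5 → 3 → 2; 6 → 2 → 4; 7 → 8 → 9; 8 → 6 → 1; 9 → 7 → 7.
Collecting the images, π ∘ ρ = [6 5 8 3 2 4 9 1 7].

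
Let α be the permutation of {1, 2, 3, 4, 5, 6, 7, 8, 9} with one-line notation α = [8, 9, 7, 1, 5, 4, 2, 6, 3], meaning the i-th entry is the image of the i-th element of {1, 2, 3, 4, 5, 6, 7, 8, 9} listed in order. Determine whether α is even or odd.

In disjoint-cycle form the cycle lengths are 4, 4, 1.
A cycle is odd iff its length is even; α has 2 even-length cycles, so sgn(α) = (−1)^2 and α is even.

even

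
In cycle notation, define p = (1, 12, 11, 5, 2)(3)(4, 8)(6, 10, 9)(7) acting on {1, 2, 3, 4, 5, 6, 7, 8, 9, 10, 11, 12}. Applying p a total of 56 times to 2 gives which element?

2 lies in the 5-cycle (1, 12, 11, 5, 2).
On a 5-cycle, p^5 is the identity, so p^56 = p^1 there (56 ≡ 1 mod 5).
Advancing 1 step from 2: 2 → 1.

1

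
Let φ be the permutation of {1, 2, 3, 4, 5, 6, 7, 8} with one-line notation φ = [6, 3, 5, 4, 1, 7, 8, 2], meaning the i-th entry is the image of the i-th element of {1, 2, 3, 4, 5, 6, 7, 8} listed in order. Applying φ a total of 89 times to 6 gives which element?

Tracing 6 → 7 → … returns to 6 after 7 steps, so 6 lies in a 7-cycle (1, 6, 7, 8, 2, 3, 5).
Powers repeat with period 7 on this cycle, and 89 mod 7 = 5, so φ^89(6) = φ^5(6).
Stepping 5 places around the cycle: 6 → 7 → 8 → 2 → 3 → 5.

5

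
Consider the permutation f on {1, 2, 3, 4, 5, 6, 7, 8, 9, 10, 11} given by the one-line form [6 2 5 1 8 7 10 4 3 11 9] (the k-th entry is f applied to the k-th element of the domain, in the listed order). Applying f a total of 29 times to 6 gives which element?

1

Tracing 6 → 7 → … returns to 6 after 10 steps, so 6 lies in a 10-cycle (1 6 7 10 11 9 3 5 8 4).
Powers repeat with period 10 on this cycle, and 29 mod 10 = 9, so f^29(6) = f^9(6).
Stepping 9 places around the cycle: 6 → 7 → 10 → 11 → 9 → 3 → 5 → 8 → 4 → 1.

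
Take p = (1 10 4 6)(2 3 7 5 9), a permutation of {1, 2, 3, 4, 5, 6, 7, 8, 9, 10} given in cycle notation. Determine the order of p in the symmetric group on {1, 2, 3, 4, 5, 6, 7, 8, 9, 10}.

The disjoint cycles have lengths 5, 4, 1.
Since disjoint cycles commute, ord(p) = lcm(5, 4) = 20.

20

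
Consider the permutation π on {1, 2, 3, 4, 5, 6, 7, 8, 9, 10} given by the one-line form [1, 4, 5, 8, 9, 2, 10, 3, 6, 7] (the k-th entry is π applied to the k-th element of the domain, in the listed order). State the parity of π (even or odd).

In disjoint-cycle form the cycle lengths are 7, 2, 1.
A cycle is odd iff its length is even; π has 1 even-length cycle, so sgn(π) = (−1)^1 and π is odd.

odd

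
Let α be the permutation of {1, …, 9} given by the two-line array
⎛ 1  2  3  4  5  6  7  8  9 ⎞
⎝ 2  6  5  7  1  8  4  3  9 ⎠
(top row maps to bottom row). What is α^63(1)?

8

Tracing 1 → 2 → … returns to 1 after 6 steps, so 1 lies in a 6-cycle (1 2 6 8 3 5).
On a 6-cycle, α^6 is the identity, so α^63 = α^3 there (63 ≡ 3 mod 6).
Stepping 3 places around the cycle: 1 → 2 → 6 → 8.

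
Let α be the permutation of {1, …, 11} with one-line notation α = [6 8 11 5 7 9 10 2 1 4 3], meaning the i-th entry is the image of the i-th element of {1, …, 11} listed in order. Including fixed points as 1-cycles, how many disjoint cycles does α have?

4

The cycle decomposition is (1 6 9)(2 8)(3 11)(4 5 7 10), which has 4 cycles (counting 1-cycles).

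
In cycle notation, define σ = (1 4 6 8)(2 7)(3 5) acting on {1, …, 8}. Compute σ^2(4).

8

4 lies in the 4-cycle (1 4 6 8).
Stepping 2 places around the cycle: 4 → 6 → 8.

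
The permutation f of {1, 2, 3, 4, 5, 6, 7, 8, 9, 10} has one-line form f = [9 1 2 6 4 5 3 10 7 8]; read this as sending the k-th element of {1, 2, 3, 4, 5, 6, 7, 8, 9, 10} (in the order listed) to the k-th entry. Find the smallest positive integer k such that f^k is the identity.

30

The disjoint-cycle form of f has cycle lengths 5, 3, 2.
The order of f is the least common multiple of its cycle lengths: lcm(5, 3, 2) = 30.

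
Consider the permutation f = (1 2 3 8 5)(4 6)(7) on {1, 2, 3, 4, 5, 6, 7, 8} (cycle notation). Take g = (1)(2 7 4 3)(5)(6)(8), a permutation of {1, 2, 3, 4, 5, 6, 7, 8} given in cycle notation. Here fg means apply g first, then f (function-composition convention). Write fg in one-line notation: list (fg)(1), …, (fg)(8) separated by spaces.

2 7 3 8 1 4 6 5

Chase each element through g then f: 1 → 1 → 2; 2 → 7 → 7; 3 → 2 → 3; 4 → 3 → 8; 5 → 5 → 1; 6 → 6 → 4; 7 → 4 → 6; 8 → 8 → 5.
So fg in one-line form is 2 7 3 8 1 4 6 5.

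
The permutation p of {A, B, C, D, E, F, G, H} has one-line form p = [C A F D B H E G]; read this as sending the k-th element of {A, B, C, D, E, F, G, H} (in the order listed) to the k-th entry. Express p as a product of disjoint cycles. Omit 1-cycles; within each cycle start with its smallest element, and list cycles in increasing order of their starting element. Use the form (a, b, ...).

(A, C, F, H, G, E, B)

Start at A and follow images: A → C → F → H → G → E → B → A, giving the cycle (A, C, F, H, G, E, B).
Continuing from each remaining unvisited element yields (A, C, F, H, G, E, B).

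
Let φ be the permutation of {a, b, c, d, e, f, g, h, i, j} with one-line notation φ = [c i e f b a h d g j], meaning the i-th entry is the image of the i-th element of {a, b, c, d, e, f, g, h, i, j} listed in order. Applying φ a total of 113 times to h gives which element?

Tracing h → d → … returns to h after 9 steps, so h lies in a 9-cycle (a, c, e, b, i, g, h, d, f).
Since the cycle has length 9, φ^113 acts on it the same as φ^5 (113 mod 9 = 5).
Advancing 5 steps from h: h → d → f → a → c → e.

e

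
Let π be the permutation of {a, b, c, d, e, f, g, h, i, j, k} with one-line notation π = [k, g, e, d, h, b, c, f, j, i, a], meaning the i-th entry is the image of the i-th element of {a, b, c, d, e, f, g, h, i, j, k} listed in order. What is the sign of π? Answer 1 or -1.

-1

In disjoint-cycle form the cycle lengths are 6, 2, 2, 1.
A cycle of length ℓ contributes ℓ−1 transpositions, so π is a product of 5 + 1 + 1 = 7 transpositions — odd.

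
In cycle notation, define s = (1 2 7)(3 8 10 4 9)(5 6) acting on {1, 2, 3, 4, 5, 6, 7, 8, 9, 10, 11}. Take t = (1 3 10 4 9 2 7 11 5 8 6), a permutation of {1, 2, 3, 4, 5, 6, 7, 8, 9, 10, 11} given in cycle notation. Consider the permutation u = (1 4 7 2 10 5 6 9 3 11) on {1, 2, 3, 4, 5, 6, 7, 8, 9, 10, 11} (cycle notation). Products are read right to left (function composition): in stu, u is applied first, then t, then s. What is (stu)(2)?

Chase 2: u(2) = 10; t(10) = 4; s(4) = 9. Hence (stu)(2) = 9.

9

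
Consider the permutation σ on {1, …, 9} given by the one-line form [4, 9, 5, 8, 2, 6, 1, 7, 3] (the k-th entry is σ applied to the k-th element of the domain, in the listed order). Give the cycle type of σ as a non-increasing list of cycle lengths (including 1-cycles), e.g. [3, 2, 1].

The disjoint cycles are (1, 4, 8, 7)(2, 9, 3, 5)(6), with lengths 4, 4, 1 in non-increasing order.

[4, 4, 1]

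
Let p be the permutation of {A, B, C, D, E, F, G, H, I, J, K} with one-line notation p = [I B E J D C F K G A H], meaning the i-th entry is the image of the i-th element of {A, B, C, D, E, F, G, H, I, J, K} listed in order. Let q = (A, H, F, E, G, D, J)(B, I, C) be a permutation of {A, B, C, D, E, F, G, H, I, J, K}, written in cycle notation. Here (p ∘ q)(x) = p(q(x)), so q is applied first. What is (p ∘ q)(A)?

K

q(A) = H, then p(H) = K; composing gives (p ∘ q)(A) = K.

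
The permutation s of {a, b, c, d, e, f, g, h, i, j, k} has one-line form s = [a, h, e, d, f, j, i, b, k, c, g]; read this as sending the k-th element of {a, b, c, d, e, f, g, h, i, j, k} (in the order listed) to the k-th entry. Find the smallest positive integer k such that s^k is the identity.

12

The disjoint-cycle form of s has cycle lengths 4, 3, 2, 1, 1.
Since disjoint cycles commute, ord(s) = lcm(4, 3, 2) = 12.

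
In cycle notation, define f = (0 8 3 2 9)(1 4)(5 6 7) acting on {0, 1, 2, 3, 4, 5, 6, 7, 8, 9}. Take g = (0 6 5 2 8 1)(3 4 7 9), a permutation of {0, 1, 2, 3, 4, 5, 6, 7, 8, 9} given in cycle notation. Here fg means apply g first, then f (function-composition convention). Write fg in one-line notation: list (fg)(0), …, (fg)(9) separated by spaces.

7 8 3 1 5 9 6 0 4 2

Chase each element through g then f: 0 → 6 → 7; 1 → 0 → 8; 2 → 8 → 3; 3 → 4 → 1; 4 → 7 → 5; 5 → 2 → 9; 6 → 5 → 6; 7 → 9 → 0; 8 → 1 → 4; 9 → 3 → 2.
So fg in one-line form is 7 8 3 1 5 9 6 0 4 2.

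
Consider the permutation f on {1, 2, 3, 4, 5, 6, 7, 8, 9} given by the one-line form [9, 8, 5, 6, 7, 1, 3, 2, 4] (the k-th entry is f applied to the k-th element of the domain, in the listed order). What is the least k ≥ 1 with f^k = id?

Decomposing into disjoint cycles gives cycle lengths 4, 3, 2.
Since disjoint cycles commute, ord(f) = lcm(4, 3, 2) = 12.

12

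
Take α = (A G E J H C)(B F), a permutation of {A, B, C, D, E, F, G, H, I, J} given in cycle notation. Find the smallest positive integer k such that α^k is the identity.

6

The disjoint cycles have lengths 6, 2, 1, 1.
Since disjoint cycles commute, ord(α) = lcm(6, 2) = 6.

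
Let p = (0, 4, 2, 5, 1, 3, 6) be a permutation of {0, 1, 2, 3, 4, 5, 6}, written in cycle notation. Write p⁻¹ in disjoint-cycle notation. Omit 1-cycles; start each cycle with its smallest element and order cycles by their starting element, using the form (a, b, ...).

(0, 6, 3, 1, 5, 2, 4)

Inverting a permutation written in cycle notation just reverses the order within every cycle.
After reversing and putting each cycle's least element first, p⁻¹ = (0, 6, 3, 1, 5, 2, 4).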